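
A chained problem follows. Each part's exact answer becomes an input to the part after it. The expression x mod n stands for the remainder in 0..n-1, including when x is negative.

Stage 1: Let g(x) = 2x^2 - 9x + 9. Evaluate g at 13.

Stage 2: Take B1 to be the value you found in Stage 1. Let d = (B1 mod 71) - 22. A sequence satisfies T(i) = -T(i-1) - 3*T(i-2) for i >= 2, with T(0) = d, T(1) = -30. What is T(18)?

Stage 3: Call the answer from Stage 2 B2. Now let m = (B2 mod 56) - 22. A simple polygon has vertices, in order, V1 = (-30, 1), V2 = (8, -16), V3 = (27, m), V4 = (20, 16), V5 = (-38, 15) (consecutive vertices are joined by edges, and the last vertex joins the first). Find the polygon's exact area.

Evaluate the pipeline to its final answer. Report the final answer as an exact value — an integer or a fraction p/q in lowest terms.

1130

Stage 1: 2*(13)^2 - 9*(13)^1 + 9 = (338) + (-117) + (9) = 230; answer 230
Stage 2: B1 = 230; d = -5; T(2) = -1*(-30) - 3*(-5) = 45; iterating: T(2)=45, T(3)=45, T(4)=-180, T(5)=45, T(6)=495, T(7)=-630, T(8)=-855, T(9)=2745, T(10)=-180, T(11)=-8055, T(12)=8595, T(13)=15570, T(14)=-41355, T(15)=-5355, T(16)=129420, T(17)=-113355, T(18)=-274905; answer -274905
Stage 3: B2 = -274905; m = 33; cross terms: (-30*-16 - 8*1)=472, (8*33 - 27*-16)=696, (27*16 - 20*33)=-228, (20*15 - -38*16)=908, (-38*1 - -30*15)=412; twice the area = |2260| = 2260; area = 1130; answer 1130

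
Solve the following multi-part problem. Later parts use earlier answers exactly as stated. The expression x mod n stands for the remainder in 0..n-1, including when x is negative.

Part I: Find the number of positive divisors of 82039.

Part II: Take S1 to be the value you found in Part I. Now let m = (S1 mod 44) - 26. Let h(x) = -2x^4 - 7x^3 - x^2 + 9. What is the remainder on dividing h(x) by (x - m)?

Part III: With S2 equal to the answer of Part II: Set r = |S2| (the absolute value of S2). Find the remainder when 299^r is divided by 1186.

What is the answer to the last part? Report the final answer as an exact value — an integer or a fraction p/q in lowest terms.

245

Part I: 82039 is prime, so its only divisors are 1 and 82039; count = 2; answer 2
Part II: S1 = 2; m = -24; remainder = value at the root: -2*(-24)^4 - 7*(-24)^3 - 1*(-24)^2 + 9 = (-663552) + (96768) + (-576) + (9) = -567351; answer -567351
Part III: S2 = -567351; r = 567351; squarings mod 1186: 299^1=299, 299^2=451, 299^4=595, 299^8=597, 299^16=609, 299^32=849, 299^64=899, 299^128=535, 299^256=399, 299^512=277, 299^1024=825, 299^2048=1047, 299^4096=345, 299^8192=425, 299^16384=353, 299^32768=79, 299^65536=311, 299^131072=655, 299^262144=879, 299^524288=555; 299^567351 = 299^1 * 299^2 * 299^4 * 299^16 * 299^32 * 299^2048 * 299^8192 * 299^32768 * 299^524288 = 245 (mod 1186); answer 245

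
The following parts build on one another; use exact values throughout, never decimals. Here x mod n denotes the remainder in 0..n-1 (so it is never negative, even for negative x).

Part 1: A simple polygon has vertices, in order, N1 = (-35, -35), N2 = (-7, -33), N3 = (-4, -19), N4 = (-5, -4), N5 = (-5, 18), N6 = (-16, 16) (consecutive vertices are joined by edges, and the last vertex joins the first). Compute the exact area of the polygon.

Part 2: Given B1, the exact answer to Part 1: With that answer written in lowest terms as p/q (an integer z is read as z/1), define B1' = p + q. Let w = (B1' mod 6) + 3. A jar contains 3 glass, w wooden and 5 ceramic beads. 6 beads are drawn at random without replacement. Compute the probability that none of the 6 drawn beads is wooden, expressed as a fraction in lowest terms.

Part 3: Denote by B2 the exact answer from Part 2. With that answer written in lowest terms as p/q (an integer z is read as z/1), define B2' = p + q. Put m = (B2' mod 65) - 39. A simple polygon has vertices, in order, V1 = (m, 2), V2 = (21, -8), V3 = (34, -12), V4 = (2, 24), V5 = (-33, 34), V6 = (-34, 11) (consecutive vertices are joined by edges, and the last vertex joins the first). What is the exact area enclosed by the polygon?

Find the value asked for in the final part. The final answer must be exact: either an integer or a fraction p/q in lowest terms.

2479/2

Part 1: cross terms: (-35*-33 - -7*-35)=910, (-7*-19 - -4*-33)=1, (-4*-4 - -5*-19)=-79, (-5*18 - -5*-4)=-110, (-5*16 - -16*18)=208, (-16*-35 - -35*16)=1120; twice the area = |2050| = 2050; area = 1025; answer 1025
Part 2: B1 = 1025; threaded value p + q = 1026; w = 3; total draws C(11,6) = 462; favorable C(8,6) = 28; P = 2/33; answer 2/33
Part 3: B2 = 2/33; threaded value p + q = 35; m = -4; cross terms: (-4*-8 - 21*2)=-10, (21*-12 - 34*-8)=20, (34*24 - 2*-12)=840, (2*34 - -33*24)=860, (-33*11 - -34*34)=793, (-34*2 - -4*11)=-24; twice the area = |2479| = 2479; area = 2479/2; answer 2479/2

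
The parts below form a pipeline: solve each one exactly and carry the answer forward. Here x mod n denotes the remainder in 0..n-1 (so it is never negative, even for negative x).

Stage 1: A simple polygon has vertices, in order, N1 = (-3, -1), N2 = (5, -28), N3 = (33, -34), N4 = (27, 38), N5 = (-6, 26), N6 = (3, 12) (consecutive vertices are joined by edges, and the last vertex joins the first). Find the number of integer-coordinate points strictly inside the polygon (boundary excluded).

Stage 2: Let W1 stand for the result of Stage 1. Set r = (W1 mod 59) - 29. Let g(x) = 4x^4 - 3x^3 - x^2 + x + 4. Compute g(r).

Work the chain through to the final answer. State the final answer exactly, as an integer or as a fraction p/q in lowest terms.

Stage 1: cross terms: (-3*-28 - 5*-1)=89, (5*-34 - 33*-28)=754, (33*38 - 27*-34)=2172, (27*26 - -6*38)=930, (-6*12 - 3*26)=-150, (3*-1 - -3*12)=33; twice the area = |3828| = 3828; area = 1914; boundary points = 1 + 2 + 6 + 3 + 1 + 1 = 14; strictly interior points = area - boundary/2 + 1 = 1908; answer 1908
Stage 2: W1 = 1908; r = -9; 4*(-9)^4 - 3*(-9)^3 - 1*(-9)^2 + 1*(-9)^1 + 4 = (26244) + (2187) + (-81) + (-9) + (4) = 28345; answer 28345

28345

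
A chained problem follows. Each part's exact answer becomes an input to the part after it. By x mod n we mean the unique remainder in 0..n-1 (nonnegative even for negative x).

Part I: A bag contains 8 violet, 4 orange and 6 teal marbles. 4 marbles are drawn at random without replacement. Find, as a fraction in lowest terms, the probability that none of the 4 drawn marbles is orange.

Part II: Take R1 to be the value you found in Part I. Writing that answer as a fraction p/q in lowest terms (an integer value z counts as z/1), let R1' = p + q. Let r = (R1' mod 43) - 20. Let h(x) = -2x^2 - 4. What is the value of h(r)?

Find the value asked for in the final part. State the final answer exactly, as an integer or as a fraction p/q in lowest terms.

-6

Part I: total draws C(18,4) = 3060; favorable C(14,4) = 1001; P = 1001/3060; answer 1001/3060
Part II: R1 = 1001/3060; threaded value p + q = 4061; r = -1; -2*(-1)^2 - 4 = (-2) + (-4) = -6; answer -6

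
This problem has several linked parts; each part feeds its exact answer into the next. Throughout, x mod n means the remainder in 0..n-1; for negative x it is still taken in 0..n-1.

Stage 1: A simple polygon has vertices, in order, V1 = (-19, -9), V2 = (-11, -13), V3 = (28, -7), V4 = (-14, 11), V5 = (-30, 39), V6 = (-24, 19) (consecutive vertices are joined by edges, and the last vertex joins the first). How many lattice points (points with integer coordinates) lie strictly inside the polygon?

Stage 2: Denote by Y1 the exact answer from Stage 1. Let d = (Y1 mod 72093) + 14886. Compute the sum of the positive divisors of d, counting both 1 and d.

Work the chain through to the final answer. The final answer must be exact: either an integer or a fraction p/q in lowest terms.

38880

Stage 1: cross terms: (-19*-13 - -11*-9)=148, (-11*-7 - 28*-13)=441, (28*11 - -14*-7)=210, (-14*39 - -30*11)=-216, (-30*19 - -24*39)=366, (-24*-9 - -19*19)=577; twice the area = |1526| = 1526; area = 763; boundary points = 4 + 3 + 6 + 4 + 2 + 1 = 20; strictly interior points = area - boundary/2 + 1 = 754; answer 754
Stage 2: Y1 = 754; d = 15640; 15640 = 2^3 * 5 * 17 * 23; sigma = (1 + 2 + 4 + 8) * (1 + 5) * (1 + 17) * (1 + 23) = 15 * 6 * 18 * 24 = 38880; answer 38880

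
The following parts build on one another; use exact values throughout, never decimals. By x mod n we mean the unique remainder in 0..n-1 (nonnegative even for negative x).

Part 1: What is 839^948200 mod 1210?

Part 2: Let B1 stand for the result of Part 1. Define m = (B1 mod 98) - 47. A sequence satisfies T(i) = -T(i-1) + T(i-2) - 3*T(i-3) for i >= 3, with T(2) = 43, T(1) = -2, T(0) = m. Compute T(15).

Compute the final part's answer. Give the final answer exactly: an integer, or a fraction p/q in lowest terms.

Part 1: squarings mod 1210: 839^1=839, 839^2=911, 839^4=1071, 839^8=1171, 839^16=311, 839^32=1131, 839^64=191, 839^128=181, 839^256=91, 839^512=1021, 839^1024=631, 839^2048=71, 839^4096=201, 839^8192=471, 839^16384=411, 839^32768=731, 839^65536=751, 839^131072=141, 839^262144=521, 839^524288=401; 839^948200 = 839^8 * 839^32 * 839^64 * 839^128 * 839^256 * 839^512 * 839^1024 * 839^4096 * 839^8192 * 839^16384 * 839^131072 * 839^262144 * 839^524288 = 1 (mod 1210); answer 1
Part 2: B1 = 1; m = -46; T(3) = -1*(43) + 1*(-2) - 3*(-46) = 93; iterating: T(3)=93, T(4)=-44, T(5)=8, T(6)=-331, T(7)=471, T(8)=-826, T(9)=2290, T(10)=-4529, T(11)=9297, T(12)=-20696, T(13)=43580, T(14)=-92167, T(15)=197835; answer 197835

197835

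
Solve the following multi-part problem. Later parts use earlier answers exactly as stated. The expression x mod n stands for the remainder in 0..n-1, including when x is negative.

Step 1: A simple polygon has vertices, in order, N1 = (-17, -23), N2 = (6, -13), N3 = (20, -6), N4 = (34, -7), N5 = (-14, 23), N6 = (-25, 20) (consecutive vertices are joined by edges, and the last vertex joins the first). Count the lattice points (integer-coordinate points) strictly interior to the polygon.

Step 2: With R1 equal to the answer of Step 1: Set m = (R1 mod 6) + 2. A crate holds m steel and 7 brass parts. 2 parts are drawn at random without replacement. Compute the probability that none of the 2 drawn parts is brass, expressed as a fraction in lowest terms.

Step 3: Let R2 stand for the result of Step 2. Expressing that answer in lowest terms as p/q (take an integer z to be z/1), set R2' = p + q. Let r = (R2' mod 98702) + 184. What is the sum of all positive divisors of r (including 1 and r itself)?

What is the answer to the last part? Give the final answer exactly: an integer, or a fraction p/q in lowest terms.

456

Step 1: cross terms: (-17*-13 - 6*-23)=359, (6*-6 - 20*-13)=224, (20*-7 - 34*-6)=64, (34*23 - -14*-7)=684, (-14*20 - -25*23)=295, (-25*-23 - -17*20)=915; twice the area = |2541| = 2541; area = 2541/2; boundary points = 1 + 7 + 1 + 6 + 1 + 1 = 17; strictly interior points = area - boundary/2 + 1 = 1263; answer 1263
Step 2: R1 = 1263; m = 5; total draws C(12,2) = 66; favorable C(5,2) = 10; P = 5/33; answer 5/33
Step 3: R2 = 5/33; threaded value p + q = 38; r = 222; 222 = 2 * 3 * 37; sigma = (1 + 2) * (1 + 3) * (1 + 37) = 3 * 4 * 38 = 456; answer 456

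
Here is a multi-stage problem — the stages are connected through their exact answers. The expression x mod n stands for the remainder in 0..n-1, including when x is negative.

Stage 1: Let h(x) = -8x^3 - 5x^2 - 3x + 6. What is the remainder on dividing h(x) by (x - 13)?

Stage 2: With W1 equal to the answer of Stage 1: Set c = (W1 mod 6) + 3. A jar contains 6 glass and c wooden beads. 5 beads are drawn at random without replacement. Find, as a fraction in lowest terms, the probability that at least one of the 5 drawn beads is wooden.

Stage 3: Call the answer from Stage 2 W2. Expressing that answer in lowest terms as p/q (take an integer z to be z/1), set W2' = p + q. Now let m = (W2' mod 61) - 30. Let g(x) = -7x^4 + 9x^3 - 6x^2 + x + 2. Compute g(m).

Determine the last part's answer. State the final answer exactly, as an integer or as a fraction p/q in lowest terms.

Stage 1: remainder = value at the root: -8*(13)^3 - 5*(13)^2 - 3*(13)^1 + 6 = (-17576) + (-845) + (-39) + (6) = -18454; answer -18454
Stage 2: W1 = -18454; c = 5; total draws C(11,5) = 462; complement C(6,5) = 6; favorable 462 - 6 = 456; P = 76/77; answer 76/77
Stage 3: W2 = 76/77; threaded value p + q = 153; m = 1; -7*(1)^4 + 9*(1)^3 - 6*(1)^2 + 1*(1)^1 + 2 = (-7) + (9) + (-6) + (1) + (2) = -1; answer -1

-1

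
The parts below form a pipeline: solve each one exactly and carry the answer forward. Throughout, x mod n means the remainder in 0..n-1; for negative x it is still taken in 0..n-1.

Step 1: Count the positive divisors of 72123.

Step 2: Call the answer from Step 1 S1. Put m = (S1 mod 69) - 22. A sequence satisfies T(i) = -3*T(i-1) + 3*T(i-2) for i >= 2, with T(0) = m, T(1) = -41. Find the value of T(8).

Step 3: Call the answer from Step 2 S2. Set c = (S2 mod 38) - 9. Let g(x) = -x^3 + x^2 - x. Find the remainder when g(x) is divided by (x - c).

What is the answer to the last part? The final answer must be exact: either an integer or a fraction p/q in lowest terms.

Step 1: 72123 = 3 * 29 * 829; number of divisors = (1+1) * (1+1) * (1+1) = 8; answer 8
Step 2: S1 = 8; m = -14; T(2) = -3*(-41) + 3*(-14) = 81; iterating: T(2)=81, T(3)=-366, T(4)=1341, T(5)=-5121, T(6)=19386, T(7)=-73521, T(8)=278721; answer 278721
Step 3: S2 = 278721; c = 20; remainder = value at the root: -1*(20)^3 + 1*(20)^2 - 1*(20)^1 = (-8000) + (400) + (-20) = -7620; answer -7620

-7620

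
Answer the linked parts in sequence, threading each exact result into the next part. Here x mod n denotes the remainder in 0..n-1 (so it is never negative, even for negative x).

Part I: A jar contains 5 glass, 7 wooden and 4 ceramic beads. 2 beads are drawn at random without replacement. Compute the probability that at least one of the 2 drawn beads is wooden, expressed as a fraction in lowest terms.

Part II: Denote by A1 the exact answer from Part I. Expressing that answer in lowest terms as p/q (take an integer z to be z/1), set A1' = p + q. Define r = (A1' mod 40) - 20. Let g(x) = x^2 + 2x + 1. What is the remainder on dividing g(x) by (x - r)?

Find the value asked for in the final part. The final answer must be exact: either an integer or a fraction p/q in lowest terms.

4

Part I: total draws C(16,2) = 120; complement C(9,2) = 36; favorable 120 - 36 = 84; P = 7/10; answer 7/10
Part II: A1 = 7/10; threaded value p + q = 17; r = -3; remainder = value at the root: 1*(-3)^2 + 2*(-3)^1 + 1 = (9) + (-6) + (1) = 4; answer 4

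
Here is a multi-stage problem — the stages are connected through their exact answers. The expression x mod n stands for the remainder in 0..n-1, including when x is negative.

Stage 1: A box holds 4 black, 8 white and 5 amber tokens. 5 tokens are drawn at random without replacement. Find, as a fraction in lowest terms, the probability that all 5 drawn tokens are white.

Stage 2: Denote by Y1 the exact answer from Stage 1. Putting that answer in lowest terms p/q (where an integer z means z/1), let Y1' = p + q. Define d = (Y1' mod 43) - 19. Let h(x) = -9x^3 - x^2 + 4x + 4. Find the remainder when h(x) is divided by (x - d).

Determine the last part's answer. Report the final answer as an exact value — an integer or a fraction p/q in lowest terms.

Stage 1: total draws C(17,5) = 6188; favorable C(8,5) = 56; P = 2/221; answer 2/221
Stage 2: Y1 = 2/221; threaded value p + q = 223; d = -11; remainder = value at the root: -9*(-11)^3 - 1*(-11)^2 + 4*(-11)^1 + 4 = (11979) + (-121) + (-44) + (4) = 11818; answer 11818

11818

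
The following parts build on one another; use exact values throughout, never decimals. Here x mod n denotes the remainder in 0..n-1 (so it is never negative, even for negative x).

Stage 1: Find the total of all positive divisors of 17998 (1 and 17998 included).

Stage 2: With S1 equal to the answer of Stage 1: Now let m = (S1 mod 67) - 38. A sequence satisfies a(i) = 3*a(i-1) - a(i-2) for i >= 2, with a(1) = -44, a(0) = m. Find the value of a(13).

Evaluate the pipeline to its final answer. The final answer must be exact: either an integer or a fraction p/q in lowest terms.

Stage 1: 17998 = 2 * 8999; sigma = (1 + 2) * (1 + 8999) = 3 * 9000 = 27000; answer 27000
Stage 2: S1 = 27000; m = 28; a(2) = 3*(-44) - 1*(28) = -160; iterating: a(2)=-160, a(3)=-436, a(4)=-1148, a(5)=-3008, a(6)=-7876, a(7)=-20620, a(8)=-53984, a(9)=-141332, a(10)=-370012, a(11)=-968704, a(12)=-2536100, a(13)=-6639596; answer -6639596

-6639596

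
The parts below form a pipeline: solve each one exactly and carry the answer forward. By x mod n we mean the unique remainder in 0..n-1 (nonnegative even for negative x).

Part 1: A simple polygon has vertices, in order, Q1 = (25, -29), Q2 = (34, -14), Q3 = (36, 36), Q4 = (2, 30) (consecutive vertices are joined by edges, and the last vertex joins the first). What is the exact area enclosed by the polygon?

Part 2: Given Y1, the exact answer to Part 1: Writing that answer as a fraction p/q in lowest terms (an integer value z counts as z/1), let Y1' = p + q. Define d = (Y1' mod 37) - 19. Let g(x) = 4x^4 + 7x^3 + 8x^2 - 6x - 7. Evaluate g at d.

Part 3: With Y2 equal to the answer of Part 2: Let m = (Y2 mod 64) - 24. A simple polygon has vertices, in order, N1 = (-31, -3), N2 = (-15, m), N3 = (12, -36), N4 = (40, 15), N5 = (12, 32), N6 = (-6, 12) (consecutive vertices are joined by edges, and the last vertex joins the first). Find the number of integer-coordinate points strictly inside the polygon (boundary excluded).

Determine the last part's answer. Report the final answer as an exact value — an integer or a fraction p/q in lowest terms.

1855

Part 1: cross terms: (25*-14 - 34*-29)=636, (34*36 - 36*-14)=1728, (36*30 - 2*36)=1008, (2*-29 - 25*30)=-808; twice the area = |2564| = 2564; area = 1282; answer 1282
Part 2: Y1 = 1282; threaded value p + q = 1283; d = 6; 4*(6)^4 + 7*(6)^3 + 8*(6)^2 - 6*(6)^1 - 7 = (5184) + (1512) + (288) + (-36) + (-7) = 6941; answer 6941
Part 3: Y2 = 6941; m = 5; cross terms: (-31*5 - -15*-3)=-200, (-15*-36 - 12*5)=480, (12*15 - 40*-36)=1620, (40*32 - 12*15)=1100, (12*12 - -6*32)=336, (-6*-3 - -31*12)=390; twice the area = |3726| = 3726; area = 1863; boundary points = 8 + 1 + 1 + 1 + 2 + 5 = 18; strictly interior points = area - boundary/2 + 1 = 1855; answer 1855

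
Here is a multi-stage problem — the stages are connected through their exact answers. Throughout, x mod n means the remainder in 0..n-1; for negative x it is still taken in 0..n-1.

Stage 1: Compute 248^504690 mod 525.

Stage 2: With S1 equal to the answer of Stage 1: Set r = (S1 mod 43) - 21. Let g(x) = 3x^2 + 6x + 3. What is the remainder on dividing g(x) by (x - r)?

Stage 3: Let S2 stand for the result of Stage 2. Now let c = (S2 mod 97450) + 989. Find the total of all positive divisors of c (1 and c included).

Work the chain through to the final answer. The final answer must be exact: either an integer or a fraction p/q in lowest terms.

1116

Stage 1: squarings mod 525: 248^1=248, 248^2=79, 248^4=466, 248^8=331, 248^16=361, 248^32=121, 248^64=466, 248^128=331, 248^256=361, 248^512=121, 248^1024=466, 248^2048=331, 248^4096=361, 248^8192=121, 248^16384=466, 248^32768=331, 248^65536=361, 248^131072=121, 248^262144=466; 248^504690 = 248^2 * 248^16 * 248^32 * 248^64 * 248^256 * 248^512 * 248^4096 * 248^8192 * 248^32768 * 248^65536 * 248^131072 * 248^262144 = 274 (mod 525); answer 274
Stage 2: S1 = 274; r = -5; remainder = value at the root: 3*(-5)^2 + 6*(-5)^1 + 3 = (75) + (-30) + (3) = 48; answer 48
Stage 3: S2 = 48; c = 1037; 1037 = 17 * 61; sigma = (1 + 17) * (1 + 61) = 18 * 62 = 1116; answer 1116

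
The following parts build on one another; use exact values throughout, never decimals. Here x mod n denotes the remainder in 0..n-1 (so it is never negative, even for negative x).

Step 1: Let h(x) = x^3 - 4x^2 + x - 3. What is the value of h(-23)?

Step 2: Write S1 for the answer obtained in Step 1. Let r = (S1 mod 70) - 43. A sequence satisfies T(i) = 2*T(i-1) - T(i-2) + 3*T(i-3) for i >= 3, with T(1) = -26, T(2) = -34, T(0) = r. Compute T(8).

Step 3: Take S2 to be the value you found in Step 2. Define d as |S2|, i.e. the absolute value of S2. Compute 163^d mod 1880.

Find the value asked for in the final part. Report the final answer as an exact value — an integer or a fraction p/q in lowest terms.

Step 1: 1*(-23)^3 - 4*(-23)^2 + 1*(-23)^1 - 3 = (-12167) + (-2116) + (-23) + (-3) = -14309; answer -14309
Step 2: S1 = -14309; r = -2; T(3) = 2*(-34) - 1*(-26) + 3*(-2) = -48; iterating: T(3)=-48, T(4)=-140, T(5)=-334, T(6)=-672, T(7)=-1430, T(8)=-3190; answer -3190
Step 3: S2 = -3190; d = 3190; squarings mod 1880: 163^1=163, 163^2=249, 163^4=1841, 163^8=1521, 163^16=1041, 163^32=801, 163^64=521, 163^128=721, 163^256=961, 163^512=441, 163^1024=841, 163^2048=401; 163^3190 = 163^2 * 163^4 * 163^16 * 163^32 * 163^64 * 163^1024 * 163^2048 = 289 (mod 1880); answer 289

289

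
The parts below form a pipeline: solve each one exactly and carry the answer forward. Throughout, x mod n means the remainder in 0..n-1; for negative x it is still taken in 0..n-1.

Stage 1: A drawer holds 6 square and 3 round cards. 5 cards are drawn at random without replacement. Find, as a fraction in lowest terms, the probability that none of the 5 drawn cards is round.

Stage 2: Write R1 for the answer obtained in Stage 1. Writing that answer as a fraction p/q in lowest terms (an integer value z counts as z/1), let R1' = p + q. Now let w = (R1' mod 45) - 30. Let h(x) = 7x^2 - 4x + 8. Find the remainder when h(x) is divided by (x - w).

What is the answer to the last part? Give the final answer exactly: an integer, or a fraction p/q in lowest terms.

Stage 1: total draws C(9,5) = 126; favorable C(6,5) = 6; P = 1/21; answer 1/21
Stage 2: R1 = 1/21; threaded value p + q = 22; w = -8; remainder = value at the root: 7*(-8)^2 - 4*(-8)^1 + 8 = (448) + (32) + (8) = 488; answer 488

488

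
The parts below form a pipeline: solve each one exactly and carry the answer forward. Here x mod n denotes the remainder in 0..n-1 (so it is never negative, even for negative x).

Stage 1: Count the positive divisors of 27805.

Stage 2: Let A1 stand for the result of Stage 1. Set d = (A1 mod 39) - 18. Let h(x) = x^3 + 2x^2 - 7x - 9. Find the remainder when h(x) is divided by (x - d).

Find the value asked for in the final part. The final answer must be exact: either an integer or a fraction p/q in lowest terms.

-739

Stage 1: 27805 = 5 * 67 * 83; number of divisors = (1+1) * (1+1) * (1+1) = 8; answer 8
Stage 2: A1 = 8; d = -10; remainder = value at the root: 1*(-10)^3 + 2*(-10)^2 - 7*(-10)^1 - 9 = (-1000) + (200) + (70) + (-9) = -739; answer -739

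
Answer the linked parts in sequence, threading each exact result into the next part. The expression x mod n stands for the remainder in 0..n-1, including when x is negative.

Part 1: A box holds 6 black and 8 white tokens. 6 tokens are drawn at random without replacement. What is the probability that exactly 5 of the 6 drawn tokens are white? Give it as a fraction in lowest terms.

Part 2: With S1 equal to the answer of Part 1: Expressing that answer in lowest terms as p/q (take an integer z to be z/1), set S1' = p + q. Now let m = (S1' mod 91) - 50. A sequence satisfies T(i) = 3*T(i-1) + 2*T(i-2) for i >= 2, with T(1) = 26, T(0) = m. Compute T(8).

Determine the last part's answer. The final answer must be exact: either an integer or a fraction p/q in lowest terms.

Part 1: total draws C(14,6) = 3003; favorable C(8,5)*C(6,1) = 336; P = 16/143; answer 16/143
Part 2: S1 = 16/143; threaded value p + q = 159; m = 18; T(2) = 3*(26) + 2*(18) = 114; iterating: T(2)=114, T(3)=394, T(4)=1410, T(5)=5018, T(6)=17874, T(7)=63658, T(8)=226722; answer 226722

226722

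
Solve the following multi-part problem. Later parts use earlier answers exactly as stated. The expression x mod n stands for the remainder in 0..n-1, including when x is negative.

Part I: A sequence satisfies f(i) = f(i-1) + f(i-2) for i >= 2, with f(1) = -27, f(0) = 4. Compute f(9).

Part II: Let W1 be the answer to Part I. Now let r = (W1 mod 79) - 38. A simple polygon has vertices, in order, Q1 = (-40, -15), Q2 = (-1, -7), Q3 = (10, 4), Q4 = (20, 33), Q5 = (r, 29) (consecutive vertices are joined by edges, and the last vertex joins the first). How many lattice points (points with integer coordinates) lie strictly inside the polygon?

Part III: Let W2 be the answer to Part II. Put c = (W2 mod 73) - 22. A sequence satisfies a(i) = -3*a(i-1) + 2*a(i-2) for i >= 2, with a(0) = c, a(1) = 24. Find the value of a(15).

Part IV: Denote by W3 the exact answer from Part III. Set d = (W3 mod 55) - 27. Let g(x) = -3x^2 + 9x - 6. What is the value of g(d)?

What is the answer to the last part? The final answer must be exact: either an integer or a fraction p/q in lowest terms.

Part I: f(2) = 1*(-27) + 1*(4) = -23; iterating: f(2)=-23, f(3)=-50, f(4)=-73, f(5)=-123, f(6)=-196, f(7)=-319, f(8)=-515, f(9)=-834; answer -834
Part II: W1 = -834; r = -3; cross terms: (-40*-7 - -1*-15)=265, (-1*4 - 10*-7)=66, (10*33 - 20*4)=250, (20*29 - -3*33)=679, (-3*-15 - -40*29)=1205; twice the area = |2465| = 2465; area = 2465/2; boundary points = 1 + 11 + 1 + 1 + 1 = 15; strictly interior points = area - boundary/2 + 1 = 1226; answer 1226
Part III: W2 = 1226; c = 36; a(2) = -3*(24) + 2*(36) = 0; iterating: a(2)=0, a(3)=48, a(4)=-144, a(5)=528, a(6)=-1872, a(7)=6672, a(8)=-23760, a(9)=84624, a(10)=-301392, a(11)=1073424, a(12)=-3823056, a(13)=13616016, a(14)=-48494160, a(15)=172714512; answer 172714512
Part IV: W3 = 172714512; d = 20; -3*(20)^2 + 9*(20)^1 - 6 = (-1200) + (180) + (-6) = -1026; answer -1026

-1026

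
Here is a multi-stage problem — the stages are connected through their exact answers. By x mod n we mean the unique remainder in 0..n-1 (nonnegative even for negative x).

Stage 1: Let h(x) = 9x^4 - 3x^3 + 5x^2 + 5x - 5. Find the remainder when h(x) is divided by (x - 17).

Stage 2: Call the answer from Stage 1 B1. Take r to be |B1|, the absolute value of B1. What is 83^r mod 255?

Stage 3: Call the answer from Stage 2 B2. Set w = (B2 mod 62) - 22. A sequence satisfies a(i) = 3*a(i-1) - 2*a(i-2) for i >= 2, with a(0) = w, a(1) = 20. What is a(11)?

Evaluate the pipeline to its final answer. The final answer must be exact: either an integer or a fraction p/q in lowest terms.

55262

Stage 1: remainder = value at the root: 9*(17)^4 - 3*(17)^3 + 5*(17)^2 + 5*(17)^1 - 5 = (751689) + (-14739) + (1445) + (85) + (-5) = 738475; answer 738475
Stage 2: B1 = 738475; r = 738475; squarings mod 255: 83^1=83, 83^2=4, 83^4=16, 83^8=1, 83^16=1, 83^32=1, 83^64=1, 83^128=1, 83^256=1, 83^512=1, 83^1024=1, 83^2048=1, 83^4096=1, 83^8192=1, 83^16384=1, 83^32768=1, 83^65536=1, 83^131072=1, 83^262144=1, 83^524288=1; 83^738475 = 83^1 * 83^2 * 83^8 * 83^32 * 83^128 * 83^1024 * 83^16384 * 83^65536 * 83^131072 * 83^524288 = 77 (mod 255); answer 77
Stage 3: B2 = 77; w = -7; a(2) = 3*(20) - 2*(-7) = 74; iterating: a(2)=74, a(3)=182, a(4)=398, a(5)=830, a(6)=1694, a(7)=3422, a(8)=6878, a(9)=13790, a(10)=27614, a(11)=55262; answer 55262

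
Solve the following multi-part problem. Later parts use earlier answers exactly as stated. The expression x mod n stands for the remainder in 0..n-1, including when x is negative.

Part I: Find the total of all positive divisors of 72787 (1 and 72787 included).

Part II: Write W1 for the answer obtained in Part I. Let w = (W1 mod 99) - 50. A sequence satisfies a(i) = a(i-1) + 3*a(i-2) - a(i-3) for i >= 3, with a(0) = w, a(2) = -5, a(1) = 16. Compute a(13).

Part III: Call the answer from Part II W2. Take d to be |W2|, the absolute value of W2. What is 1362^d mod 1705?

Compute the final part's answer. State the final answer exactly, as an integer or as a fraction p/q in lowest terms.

Part I: 72787 = 11 * 13 * 509; sigma = (1 + 11) * (1 + 13) * (1 + 509) = 12 * 14 * 510 = 85680; answer 85680
Part II: W1 = 85680; w = -5; a(3) = 1*(-5) + 3*(16) - 1*(-5) = 48; iterating: a(3)=48, a(4)=17, a(5)=166, a(6)=169, a(7)=650, a(8)=991, a(9)=2772, a(10)=5095, a(11)=12420, a(12)=24933, a(13)=57098; answer 57098
Part III: W2 = 57098; d = 57098; squarings mod 1705: 1362^1=1362, 1362^2=4, 1362^4=16, 1362^8=256, 1362^16=746, 1362^32=686, 1362^64=16, 1362^128=256, 1362^256=746, 1362^512=686, 1362^1024=16, 1362^2048=256, 1362^4096=746, 1362^8192=686, 1362^16384=16, 1362^32768=256; 1362^57098 = 1362^2 * 1362^8 * 1362^256 * 1362^512 * 1362^1024 * 1362^2048 * 1362^4096 * 1362^16384 * 1362^32768 = 1279 (mod 1705); answer 1279

1279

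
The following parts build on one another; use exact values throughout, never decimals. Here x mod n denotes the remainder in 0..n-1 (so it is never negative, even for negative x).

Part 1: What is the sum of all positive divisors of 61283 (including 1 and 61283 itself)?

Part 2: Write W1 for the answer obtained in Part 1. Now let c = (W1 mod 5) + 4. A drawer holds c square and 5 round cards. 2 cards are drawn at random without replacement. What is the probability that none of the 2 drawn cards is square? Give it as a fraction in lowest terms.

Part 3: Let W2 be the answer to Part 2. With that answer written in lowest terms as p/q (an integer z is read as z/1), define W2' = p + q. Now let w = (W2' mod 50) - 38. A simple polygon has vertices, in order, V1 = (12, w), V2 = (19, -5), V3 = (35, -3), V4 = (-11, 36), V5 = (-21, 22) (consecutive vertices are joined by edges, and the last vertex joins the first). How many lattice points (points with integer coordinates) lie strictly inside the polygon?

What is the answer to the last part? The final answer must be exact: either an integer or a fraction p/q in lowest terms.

Part 1: 61283 is prime, so its only divisors are 1 and 61283; sigma = 1 + 61283 = 61284; answer 61284
Part 2: W1 = 61284; c = 8; total draws C(13,2) = 78; favorable C(5,2) = 10; P = 5/39; answer 5/39
Part 3: W2 = 5/39; threaded value p + q = 44; w = 6; cross terms: (12*-5 - 19*6)=-174, (19*-3 - 35*-5)=118, (35*36 - -11*-3)=1227, (-11*22 - -21*36)=514, (-21*6 - 12*22)=-390; twice the area = |1295| = 1295; area = 1295/2; boundary points = 1 + 2 + 1 + 2 + 1 = 7; strictly interior points = area - boundary/2 + 1 = 645; answer 645

645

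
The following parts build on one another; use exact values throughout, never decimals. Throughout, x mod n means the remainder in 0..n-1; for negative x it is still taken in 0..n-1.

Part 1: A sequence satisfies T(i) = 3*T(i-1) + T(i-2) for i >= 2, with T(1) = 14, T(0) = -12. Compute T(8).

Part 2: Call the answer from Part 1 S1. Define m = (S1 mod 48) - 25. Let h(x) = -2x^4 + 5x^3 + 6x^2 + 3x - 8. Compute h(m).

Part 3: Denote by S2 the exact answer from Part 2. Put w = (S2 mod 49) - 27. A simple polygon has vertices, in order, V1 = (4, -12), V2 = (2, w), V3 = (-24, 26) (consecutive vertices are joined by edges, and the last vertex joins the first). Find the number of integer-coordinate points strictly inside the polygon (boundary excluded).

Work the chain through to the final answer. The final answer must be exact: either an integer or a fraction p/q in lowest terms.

Part 1: T(2) = 3*(14) + 1*(-12) = 30; iterating: T(2)=30, T(3)=104, T(4)=342, T(5)=1130, T(6)=3732, T(7)=12326, T(8)=40710; answer 40710
Part 2: S1 = 40710; m = -19; -2*(-19)^4 + 5*(-19)^3 + 6*(-19)^2 + 3*(-19)^1 - 8 = (-260642) + (-34295) + (2166) + (-57) + (-8) = -292836; answer -292836
Part 3: S2 = -292836; w = 10; cross terms: (4*10 - 2*-12)=64, (2*26 - -24*10)=292, (-24*-12 - 4*26)=184; twice the area = |540| = 540; area = 270; boundary points = 2 + 2 + 2 = 6; strictly interior points = area - boundary/2 + 1 = 268; answer 268

268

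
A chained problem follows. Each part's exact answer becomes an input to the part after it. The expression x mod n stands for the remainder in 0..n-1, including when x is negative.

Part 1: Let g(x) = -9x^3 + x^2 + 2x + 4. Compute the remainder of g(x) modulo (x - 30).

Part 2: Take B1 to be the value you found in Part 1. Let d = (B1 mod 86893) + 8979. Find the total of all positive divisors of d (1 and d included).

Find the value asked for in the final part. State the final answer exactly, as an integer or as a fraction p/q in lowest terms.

47376

Part 1: remainder = value at the root: -9*(30)^3 + 1*(30)^2 + 2*(30)^1 + 4 = (-243000) + (900) + (60) + (4) = -242036; answer -242036
Part 2: B1 = -242036; d = 27622; 27622 = 2 * 7 * 1973; sigma = (1 + 2) * (1 + 7) * (1 + 1973) = 3 * 8 * 1974 = 47376; answer 47376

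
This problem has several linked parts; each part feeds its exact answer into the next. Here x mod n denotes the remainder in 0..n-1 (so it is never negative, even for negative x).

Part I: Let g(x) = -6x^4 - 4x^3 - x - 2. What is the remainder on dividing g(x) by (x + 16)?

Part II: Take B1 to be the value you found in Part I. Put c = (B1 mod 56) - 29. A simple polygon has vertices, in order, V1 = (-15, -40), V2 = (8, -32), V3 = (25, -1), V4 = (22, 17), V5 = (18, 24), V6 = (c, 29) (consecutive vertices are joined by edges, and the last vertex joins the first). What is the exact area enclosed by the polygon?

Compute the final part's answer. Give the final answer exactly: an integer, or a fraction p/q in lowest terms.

2345

Part I: remainder = value at the root: -6*(-16)^4 - 4*(-16)^3 - 1*(-16)^1 - 2 = (-393216) + (16384) + (16) + (-2) = -376818; answer -376818
Part II: B1 = -376818; c = -23; cross terms: (-15*-32 - 8*-40)=800, (8*-1 - 25*-32)=792, (25*17 - 22*-1)=447, (22*24 - 18*17)=222, (18*29 - -23*24)=1074, (-23*-40 - -15*29)=1355; twice the area = |4690| = 4690; area = 2345; answer 2345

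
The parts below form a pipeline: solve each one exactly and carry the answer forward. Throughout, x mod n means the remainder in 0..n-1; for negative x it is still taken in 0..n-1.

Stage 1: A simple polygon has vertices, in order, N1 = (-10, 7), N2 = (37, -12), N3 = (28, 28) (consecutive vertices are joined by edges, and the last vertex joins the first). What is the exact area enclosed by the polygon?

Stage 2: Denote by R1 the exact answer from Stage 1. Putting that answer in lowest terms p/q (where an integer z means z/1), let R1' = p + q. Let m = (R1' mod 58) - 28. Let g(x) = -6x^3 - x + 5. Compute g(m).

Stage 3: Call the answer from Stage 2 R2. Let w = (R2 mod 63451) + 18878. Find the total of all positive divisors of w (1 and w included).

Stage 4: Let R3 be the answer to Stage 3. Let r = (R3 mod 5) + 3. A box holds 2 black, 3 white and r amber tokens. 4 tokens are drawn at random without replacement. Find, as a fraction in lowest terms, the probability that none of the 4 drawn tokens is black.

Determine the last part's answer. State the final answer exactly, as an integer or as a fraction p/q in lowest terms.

Stage 1: cross terms: (-10*-12 - 37*7)=-139, (37*28 - 28*-12)=1372, (28*7 - -10*28)=476; twice the area = |1709| = 1709; area = 1709/2; answer 1709/2
Stage 2: R1 = 1709/2; threaded value p + q = 1711; m = 1; -6*(1)^3 - 1*(1)^1 + 5 = (-6) + (-1) + (5) = -2; answer -2
Stage 3: R2 = -2; w = 82327; 82327 = 7 * 19 * 619; sigma = (1 + 7) * (1 + 19) * (1 + 619) = 8 * 20 * 620 = 99200; answer 99200
Stage 4: R3 = 99200; r = 3; total draws C(8,4) = 70; favorable C(6,4) = 15; P = 3/14; answer 3/14

3/14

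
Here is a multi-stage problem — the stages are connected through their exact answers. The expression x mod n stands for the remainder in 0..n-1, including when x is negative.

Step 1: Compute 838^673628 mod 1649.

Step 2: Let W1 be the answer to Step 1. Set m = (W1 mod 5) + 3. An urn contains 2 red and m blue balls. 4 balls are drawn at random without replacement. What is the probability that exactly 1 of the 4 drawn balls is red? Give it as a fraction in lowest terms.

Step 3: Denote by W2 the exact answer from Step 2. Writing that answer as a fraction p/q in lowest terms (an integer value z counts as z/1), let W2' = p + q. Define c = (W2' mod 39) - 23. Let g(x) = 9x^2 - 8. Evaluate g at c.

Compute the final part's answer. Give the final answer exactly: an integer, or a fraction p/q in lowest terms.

Step 1: squarings mod 1649: 838^1=838, 838^2=1419, 838^4=132, 838^8=934, 838^16=35, 838^32=1225, 838^64=35, 838^128=1225, 838^256=35, 838^512=1225, 838^1024=35, 838^2048=1225, 838^4096=35, 838^8192=1225, 838^16384=35, 838^32768=1225, 838^65536=35, 838^131072=1225, 838^262144=35, 838^524288=1225; 838^673628 = 838^4 * 838^8 * 838^16 * 838^64 * 838^256 * 838^512 * 838^1024 * 838^16384 * 838^131072 * 838^524288 = 837 (mod 1649); answer 837
Step 2: W1 = 837; m = 5; total draws C(7,4) = 35; favorable C(2,1)*C(5,3) = 20; P = 4/7; answer 4/7
Step 3: W2 = 4/7; threaded value p + q = 11; c = -12; 9*(-12)^2 - 8 = (1296) + (-8) = 1288; answer 1288

1288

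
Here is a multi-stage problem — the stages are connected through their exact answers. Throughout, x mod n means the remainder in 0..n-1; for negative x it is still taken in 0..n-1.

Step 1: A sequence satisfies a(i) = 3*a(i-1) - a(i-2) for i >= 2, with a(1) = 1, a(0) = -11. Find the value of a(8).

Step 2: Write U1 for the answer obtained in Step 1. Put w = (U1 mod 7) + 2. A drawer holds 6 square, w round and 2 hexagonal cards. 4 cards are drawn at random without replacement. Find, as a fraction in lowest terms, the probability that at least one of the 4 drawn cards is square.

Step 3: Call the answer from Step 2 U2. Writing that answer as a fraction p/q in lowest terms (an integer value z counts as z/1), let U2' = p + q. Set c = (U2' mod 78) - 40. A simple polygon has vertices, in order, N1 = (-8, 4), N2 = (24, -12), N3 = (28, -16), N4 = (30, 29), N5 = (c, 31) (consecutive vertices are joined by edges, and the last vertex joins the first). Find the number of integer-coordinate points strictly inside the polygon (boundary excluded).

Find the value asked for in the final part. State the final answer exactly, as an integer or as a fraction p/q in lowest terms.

1138

Step 1: a(2) = 3*(1) - 1*(-11) = 14; iterating: a(2)=14, a(3)=41, a(4)=109, a(5)=286, a(6)=749, a(7)=1961, a(8)=5134; answer 5134
Step 2: U1 = 5134; w = 5; total draws C(13,4) = 715; complement C(7,4) = 35; favorable 715 - 35 = 680; P = 136/143; answer 136/143
Step 3: U2 = 136/143; threaded value p + q = 279; c = 5; cross terms: (-8*-12 - 24*4)=0, (24*-16 - 28*-12)=-48, (28*29 - 30*-16)=1292, (30*31 - 5*29)=785, (5*4 - -8*31)=268; twice the area = |2297| = 2297; area = 2297/2; boundary points = 16 + 4 + 1 + 1 + 1 = 23; strictly interior points = area - boundary/2 + 1 = 1138; answer 1138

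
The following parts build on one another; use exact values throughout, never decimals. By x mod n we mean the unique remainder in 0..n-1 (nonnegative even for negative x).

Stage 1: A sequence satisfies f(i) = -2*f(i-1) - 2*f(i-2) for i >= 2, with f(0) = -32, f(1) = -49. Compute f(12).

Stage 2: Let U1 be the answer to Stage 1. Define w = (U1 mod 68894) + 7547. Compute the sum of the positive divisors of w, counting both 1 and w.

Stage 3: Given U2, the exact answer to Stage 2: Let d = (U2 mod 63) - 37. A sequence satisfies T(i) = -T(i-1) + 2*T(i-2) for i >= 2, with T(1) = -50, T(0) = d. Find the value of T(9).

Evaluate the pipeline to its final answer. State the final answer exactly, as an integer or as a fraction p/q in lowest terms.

-5320

Stage 1: f(2) = -2*(-49) - 2*(-32) = 162; iterating: f(2)=162, f(3)=-226, f(4)=128, f(5)=196, f(6)=-648, f(7)=904, f(8)=-512, f(9)=-784, f(10)=2592, f(11)=-3616, f(12)=2048; answer 2048
Stage 2: U1 = 2048; w = 9595; 9595 = 5 * 19 * 101; sigma = (1 + 5) * (1 + 19) * (1 + 101) = 6 * 20 * 102 = 12240; answer 12240
Stage 3: U2 = 12240; d = -19; T(2) = -1*(-50) + 2*(-19) = 12; iterating: T(2)=12, T(3)=-112, T(4)=136, T(5)=-360, T(6)=632, T(7)=-1352, T(8)=2616, T(9)=-5320; answer -5320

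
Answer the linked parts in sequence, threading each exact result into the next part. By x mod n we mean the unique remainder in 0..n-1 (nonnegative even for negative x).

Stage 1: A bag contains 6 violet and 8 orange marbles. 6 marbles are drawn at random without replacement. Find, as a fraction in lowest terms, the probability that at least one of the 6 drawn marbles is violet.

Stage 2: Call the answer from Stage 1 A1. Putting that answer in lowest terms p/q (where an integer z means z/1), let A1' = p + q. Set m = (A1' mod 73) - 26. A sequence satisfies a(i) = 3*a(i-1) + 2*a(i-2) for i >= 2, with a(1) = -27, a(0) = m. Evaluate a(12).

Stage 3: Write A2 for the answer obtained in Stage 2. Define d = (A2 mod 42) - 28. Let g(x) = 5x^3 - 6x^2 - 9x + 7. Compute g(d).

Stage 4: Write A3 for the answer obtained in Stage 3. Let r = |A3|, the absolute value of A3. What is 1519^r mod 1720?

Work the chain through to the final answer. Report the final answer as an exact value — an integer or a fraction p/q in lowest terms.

Stage 1: total draws C(14,6) = 3003; complement C(8,6) = 28; favorable 3003 - 28 = 2975; P = 425/429; answer 425/429
Stage 2: A1 = 425/429; threaded value p + q = 854; m = 25; a(2) = 3*(-27) + 2*(25) = -31; iterating: a(2)=-31, a(3)=-147, a(4)=-503, a(5)=-1803, a(6)=-6415, a(7)=-22851, a(8)=-81383, a(9)=-289851, a(10)=-1032319, a(11)=-3676659, a(12)=-13094615; answer -13094615
Stage 3: A2 = -13094615; d = -9; 5*(-9)^3 - 6*(-9)^2 - 9*(-9)^1 + 7 = (-3645) + (-486) + (81) + (7) = -4043; answer -4043
Stage 4: A3 = -4043; r = 4043; squarings mod 1720: 1519^1=1519, 1519^2=841, 1519^4=361, 1519^8=1321, 1519^16=961, 1519^32=1601, 1519^64=401, 1519^128=841, 1519^256=361, 1519^512=1321, 1519^1024=961, 1519^2048=1601; 1519^4043 = 1519^1 * 1519^2 * 1519^8 * 1519^64 * 1519^128 * 1519^256 * 1519^512 * 1519^1024 * 1519^2048 = 999 (mod 1720); answer 999

999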